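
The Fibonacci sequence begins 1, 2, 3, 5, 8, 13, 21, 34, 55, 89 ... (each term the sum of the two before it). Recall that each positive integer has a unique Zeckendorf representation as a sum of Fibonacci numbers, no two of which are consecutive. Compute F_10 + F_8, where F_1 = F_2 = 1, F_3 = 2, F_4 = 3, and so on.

F_10 + F_8 = 55 + 21 = 76.

76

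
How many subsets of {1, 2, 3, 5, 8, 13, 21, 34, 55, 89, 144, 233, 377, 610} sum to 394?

8

Starting from the Zeckendorf form and repeatedly splitting a term F_k into F_{k−1} + F_{k−2} (when neither is already used) reaches every representation.
394 = 377+13+3+1 = 377+8+5+3+1 = 233+144+13+3+1 = … (5 more), for 8 in all.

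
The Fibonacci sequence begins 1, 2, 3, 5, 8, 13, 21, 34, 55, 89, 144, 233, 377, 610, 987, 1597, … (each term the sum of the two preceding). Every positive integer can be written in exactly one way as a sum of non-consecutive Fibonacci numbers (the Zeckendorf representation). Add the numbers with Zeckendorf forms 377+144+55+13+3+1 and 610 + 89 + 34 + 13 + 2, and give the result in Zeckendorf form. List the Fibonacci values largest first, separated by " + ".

The two numbers are 593 and 748, so their sum is 1341.
Repeatedly subtract the largest Fibonacci number that fits:
1341: greatest Fibonacci not exceeding it is 987, leaving 354
354: greatest Fibonacci not exceeding it is 233, leaving 121
121: greatest Fibonacci not exceeding it is 89, leaving 32
32: greatest Fibonacci not exceeding it is 21, leaving 11
11: greatest Fibonacci not exceeding it is 8, leaving 3
3: greatest Fibonacci not exceeding it is 3, leaving 0

987 + 233 + 89 + 21 + 8 + 3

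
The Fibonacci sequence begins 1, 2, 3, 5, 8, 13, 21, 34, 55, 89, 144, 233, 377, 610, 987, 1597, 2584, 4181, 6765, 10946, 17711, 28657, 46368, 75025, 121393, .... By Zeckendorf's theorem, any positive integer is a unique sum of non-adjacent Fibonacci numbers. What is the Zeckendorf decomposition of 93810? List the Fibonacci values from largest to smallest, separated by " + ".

75025 + 17711 + 987 + 55 + 21 + 8 + 3

Greedy algorithm:
93810: greatest Fibonacci not exceeding it is 75025, leaving 18785
18785: greatest Fibonacci not exceeding it is 17711, leaving 1074
1074: greatest Fibonacci not exceeding it is 987, leaving 87
87: greatest Fibonacci not exceeding it is 55, leaving 32
32: greatest Fibonacci not exceeding it is 21, leaving 11
11: greatest Fibonacci not exceeding it is 8, leaving 3
3: greatest Fibonacci not exceeding it is 3, leaving 0
So 93810 = 75025 + 17711 + 987 + 55 + 21 + 8 + 3, with no two terms consecutive in the sequence.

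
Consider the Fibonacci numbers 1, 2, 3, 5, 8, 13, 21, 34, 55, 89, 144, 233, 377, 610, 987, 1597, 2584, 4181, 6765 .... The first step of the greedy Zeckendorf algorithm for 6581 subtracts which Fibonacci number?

4181

4181 ≤ 6581 < 6765, so the largest Fibonacci number not exceeding 6581 is 4181.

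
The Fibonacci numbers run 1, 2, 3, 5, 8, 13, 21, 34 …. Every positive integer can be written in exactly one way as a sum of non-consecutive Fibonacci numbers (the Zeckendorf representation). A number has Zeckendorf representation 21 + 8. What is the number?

29

21 + 8 = 29.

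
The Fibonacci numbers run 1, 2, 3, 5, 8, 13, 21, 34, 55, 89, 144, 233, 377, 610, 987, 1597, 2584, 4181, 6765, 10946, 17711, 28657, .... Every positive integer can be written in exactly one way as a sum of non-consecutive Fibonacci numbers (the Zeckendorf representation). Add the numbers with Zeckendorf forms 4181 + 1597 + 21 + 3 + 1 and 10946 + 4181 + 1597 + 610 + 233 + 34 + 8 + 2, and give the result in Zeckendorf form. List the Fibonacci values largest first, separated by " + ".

The two numbers are 5803 and 17611, so their sum is 23414.
Repeatedly subtract the largest Fibonacci number that fits:
17711 ≤ 23414 < 28657, so take 17711; remainder 5703
4181 ≤ 5703 < 6765, so take 4181; remainder 1522
987 ≤ 1522 < 1597, so take 987; remainder 535
377 ≤ 535 < 610, so take 377; remainder 158
144 ≤ 158 < 233, so take 144; remainder 14
13 ≤ 14 < 21, so take 13; remainder 1
1 ≤ 1 < 2, so take 1; remainder 0

17711 + 4181 + 987 + 377 + 144 + 13 + 1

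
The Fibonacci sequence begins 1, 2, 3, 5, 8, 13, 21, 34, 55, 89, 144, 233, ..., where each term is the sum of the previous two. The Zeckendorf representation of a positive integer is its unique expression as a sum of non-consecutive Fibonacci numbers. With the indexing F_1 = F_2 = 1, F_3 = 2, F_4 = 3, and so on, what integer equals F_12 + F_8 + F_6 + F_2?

F_12 + F_8 + F_6 + F_2 = 144 + 21 + 8 + 1 = 174.

174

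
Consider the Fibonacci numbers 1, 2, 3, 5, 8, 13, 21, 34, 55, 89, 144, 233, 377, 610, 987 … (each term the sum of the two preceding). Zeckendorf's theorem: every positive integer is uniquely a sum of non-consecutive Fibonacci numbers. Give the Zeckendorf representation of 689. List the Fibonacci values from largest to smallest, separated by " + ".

subtract 610 from 689: 79 remains
subtract 55 from 79: 24 remains
subtract 21 from 24: 3 remains
subtract 3 from 3: 0 remains
So 689 = 610 + 55 + 21 + 3, with no two terms consecutive in the sequence.

610 + 55 + 21 + 3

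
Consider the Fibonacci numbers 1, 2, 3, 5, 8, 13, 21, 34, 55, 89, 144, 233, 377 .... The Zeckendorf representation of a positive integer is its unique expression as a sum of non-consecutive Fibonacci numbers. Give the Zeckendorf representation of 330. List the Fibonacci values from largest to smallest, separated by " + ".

subtract 233 from 330: 97 remains
subtract 89 from 97: 8 remains
subtract 8 from 8: 0 remains
So 330 = 233 + 89 + 8, with no two terms consecutive in the sequence.

233 + 89 + 8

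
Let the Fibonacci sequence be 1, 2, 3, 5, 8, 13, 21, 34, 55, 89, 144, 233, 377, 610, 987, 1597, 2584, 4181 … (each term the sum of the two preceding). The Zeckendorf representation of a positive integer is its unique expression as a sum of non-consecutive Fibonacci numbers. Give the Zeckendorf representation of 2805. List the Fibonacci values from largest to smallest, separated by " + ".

largest Fibonacci ≤ 2805 is 2584; 2805 − 2584 = 221
largest Fibonacci ≤ 221 is 144; 221 − 144 = 77
largest Fibonacci ≤ 77 is 55; 77 − 55 = 22
largest Fibonacci ≤ 22 is 21; 22 − 21 = 1
largest Fibonacci ≤ 1 is 1; 1 − 1 = 0
So 2805 = 2584 + 144 + 55 + 21 + 1, with no two terms consecutive in the sequence.

2584 + 144 + 55 + 21 + 1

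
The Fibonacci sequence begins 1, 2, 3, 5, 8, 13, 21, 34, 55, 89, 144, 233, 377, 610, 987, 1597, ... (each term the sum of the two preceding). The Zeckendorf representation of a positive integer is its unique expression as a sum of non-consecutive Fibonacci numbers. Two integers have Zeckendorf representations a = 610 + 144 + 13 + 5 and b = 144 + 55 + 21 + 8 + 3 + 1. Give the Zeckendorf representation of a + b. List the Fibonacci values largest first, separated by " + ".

The two numbers are 772 and 232, so their sum is 1004.
1004: greatest Fibonacci not exceeding it is 987, leaving 17
17: greatest Fibonacci not exceeding it is 13, leaving 4
4: greatest Fibonacci not exceeding it is 3, leaving 1
1: greatest Fibonacci not exceeding it is 1, leaving 0

987 + 13 + 3 + 1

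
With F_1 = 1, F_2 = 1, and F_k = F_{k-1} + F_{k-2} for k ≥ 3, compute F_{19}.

Iterating the recurrence up to F_{12} = 144 and F_{11} = 89:
F_{13} = F_{12} + F_{11} = 144 + 89 = 233
F_{14} = F_{13} + F_{12} = 233 + 144 = 377
F_{15} = F_{14} + F_{13} = 377 + 233 = 610
F_{16} = F_{15} + F_{14} = 610 + 377 = 987
F_{17} = F_{16} + F_{15} = 987 + 610 = 1597
F_{18} = F_{17} + F_{16} = 1597 + 987 = 2584
F_{19} = F_{18} + F_{17} = 2584 + 1597 = 4181

4181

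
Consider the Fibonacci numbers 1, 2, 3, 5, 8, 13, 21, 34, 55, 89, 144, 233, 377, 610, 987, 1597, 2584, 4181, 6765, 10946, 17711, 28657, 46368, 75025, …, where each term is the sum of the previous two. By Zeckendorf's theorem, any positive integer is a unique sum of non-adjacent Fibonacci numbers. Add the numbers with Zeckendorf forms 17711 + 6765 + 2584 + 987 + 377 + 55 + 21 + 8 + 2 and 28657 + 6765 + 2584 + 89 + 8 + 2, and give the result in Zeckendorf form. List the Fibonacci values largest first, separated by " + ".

46368 + 17711 + 1597 + 610 + 233 + 89 + 5 + 2

The two numbers are 28510 and 38105, so their sum is 66615.
Repeatedly subtract the largest Fibonacci number that fits:
66615: greatest Fibonacci not exceeding it is 46368, leaving 20247
20247: greatest Fibonacci not exceeding it is 17711, leaving 2536
2536: greatest Fibonacci not exceeding it is 1597, leaving 939
939: greatest Fibonacci not exceeding it is 610, leaving 329
329: greatest Fibonacci not exceeding it is 233, leaving 96
96: greatest Fibonacci not exceeding it is 89, leaving 7
7: greatest Fibonacci not exceeding it is 5, leaving 2
2: greatest Fibonacci not exceeding it is 2, leaving 0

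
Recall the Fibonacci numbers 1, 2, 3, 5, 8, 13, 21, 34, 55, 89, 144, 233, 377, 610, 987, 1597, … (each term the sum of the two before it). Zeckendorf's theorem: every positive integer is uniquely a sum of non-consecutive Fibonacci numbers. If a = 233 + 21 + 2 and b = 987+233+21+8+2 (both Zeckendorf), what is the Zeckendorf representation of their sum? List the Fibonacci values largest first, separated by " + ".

987 + 377 + 89 + 34 + 13 + 5 + 2

The two numbers are 256 and 1251, so their sum is 1507.
Repeatedly subtract the largest Fibonacci number that fits:
1507 − 987 = 520
520 − 377 = 143
143 − 89 = 54
54 − 34 = 20
20 − 13 = 7
7 − 5 = 2
2 − 2 = 0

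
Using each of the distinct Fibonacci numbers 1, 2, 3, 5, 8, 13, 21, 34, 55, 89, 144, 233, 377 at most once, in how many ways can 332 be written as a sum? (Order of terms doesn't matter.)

10

332 = 233+89+8+2 = 233+89+5+3+2 = 233+55+34+8+2 = 233+55+34+5+3+2 = … (6 more), for 10 in all.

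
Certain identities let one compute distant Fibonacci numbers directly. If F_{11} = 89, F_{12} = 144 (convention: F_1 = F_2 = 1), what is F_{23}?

By the addition formula F_{m+n} = F_m F_{n+1} + F_{m−1} F_n with m=12, n=11: F_{23} = 144·144 + 89·89 = 20736 + 7921 = 28657.

28657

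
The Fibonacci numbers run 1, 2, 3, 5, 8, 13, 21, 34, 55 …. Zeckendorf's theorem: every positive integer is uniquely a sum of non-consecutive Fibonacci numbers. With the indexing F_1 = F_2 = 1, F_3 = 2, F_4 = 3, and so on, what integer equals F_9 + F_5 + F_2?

F_9 + F_5 + F_2 = 34 + 5 + 1 = 40.

40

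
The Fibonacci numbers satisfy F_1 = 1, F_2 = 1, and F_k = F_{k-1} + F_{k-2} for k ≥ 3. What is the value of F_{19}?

Iterating the recurrence up to F_{13} = 233 and F_{12} = 144:
F_{14} = F_{13} + F_{12} = 233 + 144 = 377
F_{15} = F_{14} + F_{13} = 377 + 233 = 610
F_{16} = F_{15} + F_{14} = 610 + 377 = 987
F_{17} = F_{16} + F_{15} = 987 + 610 = 1597
F_{18} = F_{17} + F_{16} = 1597 + 987 = 2584
F_{19} = F_{18} + F_{17} = 2584 + 1597 = 4181

4181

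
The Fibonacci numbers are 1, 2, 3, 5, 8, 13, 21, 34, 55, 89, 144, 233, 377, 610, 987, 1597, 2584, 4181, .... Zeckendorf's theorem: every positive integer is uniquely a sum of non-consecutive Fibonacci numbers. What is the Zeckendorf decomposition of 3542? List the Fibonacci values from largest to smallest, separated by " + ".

2584 + 610 + 233 + 89 + 21 + 5

2584 ≤ 3542 < 4181, so take 2584; remainder 958
610 ≤ 958 < 987, so take 610; remainder 348
233 ≤ 348 < 377, so take 233; remainder 115
89 ≤ 115 < 144, so take 89; remainder 26
21 ≤ 26 < 34, so take 21; remainder 5
5 ≤ 5 < 8, so take 5; remainder 0
So 3542 = 2584 + 610 + 233 + 89 + 21 + 5, with no two terms consecutive in the sequence.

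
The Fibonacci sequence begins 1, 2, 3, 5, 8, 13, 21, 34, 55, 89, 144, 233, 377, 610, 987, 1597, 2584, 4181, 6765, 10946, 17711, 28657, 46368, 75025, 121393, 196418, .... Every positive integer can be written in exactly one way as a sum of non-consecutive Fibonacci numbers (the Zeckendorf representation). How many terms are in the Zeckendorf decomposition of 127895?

take 121393 (≤ 127895); 127895 − 121393 = 6502
take 4181 (≤ 6502); 6502 − 4181 = 2321
take 1597 (≤ 2321); 2321 − 1597 = 724
take 610 (≤ 724); 724 − 610 = 114
take 89 (≤ 114); 114 − 89 = 25
take 21 (≤ 25); 25 − 21 = 4
take 3 (≤ 4); 4 − 3 = 1
take 1 (≤ 1); 1 − 1 = 0
127895 = 121393 + 4181 + 1597 + 610 + 89 + 21 + 3 + 1, which has 8 terms.

8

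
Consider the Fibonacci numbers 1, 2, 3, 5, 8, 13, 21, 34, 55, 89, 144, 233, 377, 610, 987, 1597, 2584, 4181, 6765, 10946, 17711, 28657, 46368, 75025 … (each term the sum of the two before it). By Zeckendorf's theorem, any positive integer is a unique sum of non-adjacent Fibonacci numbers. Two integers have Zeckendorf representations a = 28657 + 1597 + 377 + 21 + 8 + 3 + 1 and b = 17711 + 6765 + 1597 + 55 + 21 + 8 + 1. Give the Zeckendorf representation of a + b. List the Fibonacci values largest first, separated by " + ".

46368 + 6765 + 2584 + 987 + 89 + 21 + 8

The two numbers are 30664 and 26158, so their sum is 56822.
56822: greatest Fibonacci not exceeding it is 46368, leaving 10454
10454: greatest Fibonacci not exceeding it is 6765, leaving 3689
3689: greatest Fibonacci not exceeding it is 2584, leaving 1105
1105: greatest Fibonacci not exceeding it is 987, leaving 118
118: greatest Fibonacci not exceeding it is 89, leaving 29
29: greatest Fibonacci not exceeding it is 21, leaving 8
8: greatest Fibonacci not exceeding it is 8, leaving 0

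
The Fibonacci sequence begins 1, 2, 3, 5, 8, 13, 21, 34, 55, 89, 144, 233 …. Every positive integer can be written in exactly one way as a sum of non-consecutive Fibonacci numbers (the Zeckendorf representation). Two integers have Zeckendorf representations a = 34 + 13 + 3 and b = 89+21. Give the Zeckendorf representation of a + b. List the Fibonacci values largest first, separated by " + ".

144 + 13 + 3

The two numbers are 50 and 110, so their sum is 160.
largest Fibonacci ≤ 160 is 144; 160 − 144 = 16
largest Fibonacci ≤ 16 is 13; 16 − 13 = 3
largest Fibonacci ≤ 3 is 3; 3 − 3 = 0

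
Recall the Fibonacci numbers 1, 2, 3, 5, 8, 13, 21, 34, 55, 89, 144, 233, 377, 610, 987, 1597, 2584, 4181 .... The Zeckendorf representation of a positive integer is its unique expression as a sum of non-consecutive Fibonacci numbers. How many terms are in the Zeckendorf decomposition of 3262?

4

Greedy algorithm:
3262: greatest Fibonacci not exceeding it is 2584, leaving 678
678: greatest Fibonacci not exceeding it is 610, leaving 68
68: greatest Fibonacci not exceeding it is 55, leaving 13
13: greatest Fibonacci not exceeding it is 13, leaving 0
3262 = 2584 + 610 + 55 + 13, which has 4 terms.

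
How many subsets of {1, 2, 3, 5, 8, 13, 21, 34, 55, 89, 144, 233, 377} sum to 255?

9

Starting from the Zeckendorf form and repeatedly splitting a term F_k into F_{k−1} + F_{k−2} (when neither is already used) reaches every representation.
255 = 233+21+1 = 233+13+8+1 = 144+89+21+1 = … (6 more), for 9 in all.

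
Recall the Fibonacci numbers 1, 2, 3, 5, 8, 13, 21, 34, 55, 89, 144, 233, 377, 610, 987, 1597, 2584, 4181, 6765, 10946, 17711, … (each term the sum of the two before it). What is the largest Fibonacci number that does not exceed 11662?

10946

10946 ≤ 11662 < 17711, so the largest Fibonacci number not exceeding 11662 is 10946.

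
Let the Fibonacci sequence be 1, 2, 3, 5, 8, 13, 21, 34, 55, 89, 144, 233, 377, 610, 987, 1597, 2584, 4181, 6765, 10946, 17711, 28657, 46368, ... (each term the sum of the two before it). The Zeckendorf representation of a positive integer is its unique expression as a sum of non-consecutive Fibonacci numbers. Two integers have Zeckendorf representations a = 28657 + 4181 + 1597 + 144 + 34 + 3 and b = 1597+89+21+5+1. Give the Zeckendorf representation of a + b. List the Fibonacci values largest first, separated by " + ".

The two numbers are 34616 and 1713, so their sum is 36329.
36329 − 28657 = 7672
7672 − 6765 = 907
907 − 610 = 297
297 − 233 = 64
64 − 55 = 9
9 − 8 = 1
1 − 1 = 0

28657 + 6765 + 610 + 233 + 55 + 8 + 1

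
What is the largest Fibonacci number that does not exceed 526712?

514229

514229 ≤ 526712 < 832040, so the largest Fibonacci number not exceeding 526712 is 514229.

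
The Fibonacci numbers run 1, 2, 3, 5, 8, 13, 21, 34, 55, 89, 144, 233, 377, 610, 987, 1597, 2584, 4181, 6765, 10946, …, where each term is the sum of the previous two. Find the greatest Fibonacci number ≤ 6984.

6765 ≤ 6984 < 10946, so the largest Fibonacci number not exceeding 6984 is 6765.

6765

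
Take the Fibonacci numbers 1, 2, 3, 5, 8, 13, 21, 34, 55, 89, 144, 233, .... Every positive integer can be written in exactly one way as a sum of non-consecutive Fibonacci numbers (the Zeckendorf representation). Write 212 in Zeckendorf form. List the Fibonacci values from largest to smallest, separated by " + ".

144 ≤ 212 < 233, so take 144; remainder 68
55 ≤ 68 < 89, so take 55; remainder 13
13 ≤ 13 < 21, so take 13; remainder 0
So 212 = 144 + 55 + 13, with no two terms consecutive in the sequence.

144 + 55 + 13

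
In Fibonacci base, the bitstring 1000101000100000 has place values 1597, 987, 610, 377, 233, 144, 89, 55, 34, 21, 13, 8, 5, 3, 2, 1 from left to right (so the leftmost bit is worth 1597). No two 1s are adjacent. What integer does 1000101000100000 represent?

Summing the place values of the 1 bits: 1597 + 233 + 89 + 13 = 1932.

1932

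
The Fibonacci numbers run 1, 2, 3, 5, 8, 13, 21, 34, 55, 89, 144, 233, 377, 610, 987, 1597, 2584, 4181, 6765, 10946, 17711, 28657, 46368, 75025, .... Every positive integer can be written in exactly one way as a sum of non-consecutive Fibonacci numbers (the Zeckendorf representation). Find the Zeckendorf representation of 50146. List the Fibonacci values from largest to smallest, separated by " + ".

46368 + 2584 + 987 + 144 + 55 + 8

50146 − 46368 = 3778
3778 − 2584 = 1194
1194 − 987 = 207
207 − 144 = 63
63 − 55 = 8
8 − 8 = 0
So 50146 = 46368 + 2584 + 987 + 144 + 55 + 8, with no two terms consecutive in the sequence.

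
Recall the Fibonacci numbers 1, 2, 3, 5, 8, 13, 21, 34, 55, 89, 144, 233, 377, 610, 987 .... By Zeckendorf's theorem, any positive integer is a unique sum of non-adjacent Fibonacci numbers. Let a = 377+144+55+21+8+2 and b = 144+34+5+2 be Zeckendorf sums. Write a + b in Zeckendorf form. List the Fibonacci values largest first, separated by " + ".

610 + 144 + 34 + 3 + 1

The two numbers are 607 and 185, so their sum is 792.
792: greatest Fibonacci not exceeding it is 610, leaving 182
182: greatest Fibonacci not exceeding it is 144, leaving 38
38: greatest Fibonacci not exceeding it is 34, leaving 4
4: greatest Fibonacci not exceeding it is 3, leaving 1
1: greatest Fibonacci not exceeding it is 1, leaving 0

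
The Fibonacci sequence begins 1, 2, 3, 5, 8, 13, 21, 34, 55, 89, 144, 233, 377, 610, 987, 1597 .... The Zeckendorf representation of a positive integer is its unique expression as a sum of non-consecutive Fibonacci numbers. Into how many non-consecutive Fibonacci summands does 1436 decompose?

largest Fibonacci ≤ 1436 is 987; 1436 − 987 = 449
largest Fibonacci ≤ 449 is 377; 449 − 377 = 72
largest Fibonacci ≤ 72 is 55; 72 − 55 = 17
largest Fibonacci ≤ 17 is 13; 17 − 13 = 4
largest Fibonacci ≤ 4 is 3; 4 − 3 = 1
largest Fibonacci ≤ 1 is 1; 1 − 1 = 0
1436 = 987 + 377 + 55 + 13 + 3 + 1, which has 6 terms.

6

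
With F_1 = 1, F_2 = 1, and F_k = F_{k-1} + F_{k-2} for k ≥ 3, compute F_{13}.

Iterating the recurrence up to F_{9} = 34 and F_{8} = 21:
F_{10} = F_{9} + F_{8} = 34 + 21 = 55
F_{11} = F_{10} + F_{9} = 55 + 34 = 89
F_{12} = F_{11} + F_{10} = 89 + 55 = 144
F_{13} = F_{12} + F_{11} = 144 + 89 = 233

233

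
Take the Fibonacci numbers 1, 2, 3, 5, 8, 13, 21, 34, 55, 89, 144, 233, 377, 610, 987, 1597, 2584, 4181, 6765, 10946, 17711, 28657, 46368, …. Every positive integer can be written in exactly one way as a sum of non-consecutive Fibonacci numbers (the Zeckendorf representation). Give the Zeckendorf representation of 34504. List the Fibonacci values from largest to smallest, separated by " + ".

Greedy algorithm:
28657 ≤ 34504 < 46368, so take 28657; remainder 5847
4181 ≤ 5847 < 6765, so take 4181; remainder 1666
1597 ≤ 1666 < 2584, so take 1597; remainder 69
55 ≤ 69 < 89, so take 55; remainder 14
13 ≤ 14 < 21, so take 13; remainder 1
1 ≤ 1 < 2, so take 1; remainder 0
So 34504 = 28657 + 4181 + 1597 + 55 + 13 + 1, with no two terms consecutive in the sequence.

28657 + 4181 + 1597 + 55 + 13 + 1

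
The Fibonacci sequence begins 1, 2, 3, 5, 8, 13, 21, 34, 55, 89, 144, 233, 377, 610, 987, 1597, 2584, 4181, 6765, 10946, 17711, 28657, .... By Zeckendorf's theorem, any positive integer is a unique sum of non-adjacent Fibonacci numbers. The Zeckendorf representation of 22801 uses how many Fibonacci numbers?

17711 ≤ 22801 < 28657, so take 17711; remainder 5090
4181 ≤ 5090 < 6765, so take 4181; remainder 909
610 ≤ 909 < 987, so take 610; remainder 299
233 ≤ 299 < 377, so take 233; remainder 66
55 ≤ 66 < 89, so take 55; remainder 11
8 ≤ 11 < 13, so take 8; remainder 3
3 ≤ 3 < 5, so take 3; remainder 0
22801 = 17711 + 4181 + 610 + 233 + 55 + 8 + 3, which has 7 terms.

7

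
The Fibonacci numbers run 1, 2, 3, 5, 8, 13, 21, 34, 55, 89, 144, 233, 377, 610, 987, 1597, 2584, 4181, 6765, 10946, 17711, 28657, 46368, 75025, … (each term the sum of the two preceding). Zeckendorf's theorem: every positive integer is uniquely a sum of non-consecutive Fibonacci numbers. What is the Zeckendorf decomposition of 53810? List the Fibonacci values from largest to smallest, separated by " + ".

46368 + 6765 + 610 + 55 + 8 + 3 + 1

46368 ≤ 53810 < 75025, so take 46368; remainder 7442
6765 ≤ 7442 < 10946, so take 6765; remainder 677
610 ≤ 677 < 987, so take 610; remainder 67
55 ≤ 67 < 89, so take 55; remainder 12
8 ≤ 12 < 13, so take 8; remainder 4
3 ≤ 4 < 5, so take 3; remainder 1
1 ≤ 1 < 2, so take 1; remainder 0
So 53810 = 46368 + 6765 + 610 + 55 + 8 + 3 + 1, with no two terms consecutive in the sequence.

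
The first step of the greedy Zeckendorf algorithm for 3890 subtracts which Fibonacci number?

2584 ≤ 3890 < 4181, so the largest Fibonacci number not exceeding 3890 is 2584.

2584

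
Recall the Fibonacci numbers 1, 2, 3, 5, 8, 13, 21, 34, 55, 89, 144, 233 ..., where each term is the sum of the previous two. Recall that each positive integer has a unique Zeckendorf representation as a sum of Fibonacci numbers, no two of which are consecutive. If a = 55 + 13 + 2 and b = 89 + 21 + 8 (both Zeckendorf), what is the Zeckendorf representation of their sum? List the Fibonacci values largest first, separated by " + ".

The two numbers are 70 and 118, so their sum is 188.
Repeatedly subtract the largest Fibonacci number that fits:
144 ≤ 188 < 233, so take 144; remainder 44
34 ≤ 44 < 55, so take 34; remainder 10
8 ≤ 10 < 13, so take 8; remainder 2
2 ≤ 2 < 3, so take 2; remainder 0

144 + 34 + 8 + 2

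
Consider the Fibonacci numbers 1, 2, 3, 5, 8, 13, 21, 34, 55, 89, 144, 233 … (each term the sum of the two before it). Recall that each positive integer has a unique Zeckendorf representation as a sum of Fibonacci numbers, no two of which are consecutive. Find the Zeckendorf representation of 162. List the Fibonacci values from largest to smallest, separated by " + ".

largest Fibonacci ≤ 162 is 144; 162 − 144 = 18
largest Fibonacci ≤ 18 is 13; 18 − 13 = 5
largest Fibonacci ≤ 5 is 5; 5 − 5 = 0
So 162 = 144 + 13 + 5, with no two terms consecutive in the sequence.

144 + 13 + 5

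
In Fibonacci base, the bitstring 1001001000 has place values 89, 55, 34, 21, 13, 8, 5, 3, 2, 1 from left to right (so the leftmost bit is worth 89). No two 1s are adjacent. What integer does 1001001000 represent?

Summing the place values of the 1 bits: 89 + 21 + 5 = 115.

115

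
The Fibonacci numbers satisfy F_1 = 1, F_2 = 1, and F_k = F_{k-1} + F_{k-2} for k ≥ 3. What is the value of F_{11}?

Iterating the recurrence up to F_{4} = 3 and F_{3} = 2:
F_{5} = F_{4} + F_{3} = 3 + 2 = 5
F_{6} = F_{5} + F_{4} = 5 + 3 = 8
F_{7} = F_{6} + F_{5} = 8 + 5 = 13
F_{8} = F_{7} + F_{6} = 13 + 8 = 21
F_{9} = F_{8} + F_{7} = 21 + 13 = 34
F_{10} = F_{9} + F_{8} = 34 + 21 = 55
F_{11} = F_{10} + F_{9} = 55 + 34 = 89

89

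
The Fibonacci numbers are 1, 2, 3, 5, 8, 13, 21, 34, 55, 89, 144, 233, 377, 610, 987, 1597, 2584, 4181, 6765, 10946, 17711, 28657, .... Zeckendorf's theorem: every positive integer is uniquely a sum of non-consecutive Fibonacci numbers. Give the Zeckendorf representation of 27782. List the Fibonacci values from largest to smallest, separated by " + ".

27782 − 17711 = 10071
10071 − 6765 = 3306
3306 − 2584 = 722
722 − 610 = 112
112 − 89 = 23
23 − 21 = 2
2 − 2 = 0
So 27782 = 17711 + 6765 + 2584 + 610 + 89 + 21 + 2, with no two terms consecutive in the sequence.

17711 + 6765 + 2584 + 610 + 89 + 21 + 2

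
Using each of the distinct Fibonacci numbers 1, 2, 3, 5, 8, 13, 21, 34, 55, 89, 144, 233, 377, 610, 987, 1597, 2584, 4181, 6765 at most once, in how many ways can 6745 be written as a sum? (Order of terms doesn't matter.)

Starting from the Zeckendorf form and repeatedly splitting a term F_k into F_{k−1} + F_{k−2} (when neither is already used) reaches every representation.
6745 = 4181+1597+610+233+89+34+1 = 4181+1597+610+233+89+21+13+1 = 4181+1597+610+233+89+21+8+5+1 = 4181+1597+610+233+55+34+21+13+1 = 4181+1597+610+233+89+21+8+3+2+1 = … (14 more), for 19 in all.

19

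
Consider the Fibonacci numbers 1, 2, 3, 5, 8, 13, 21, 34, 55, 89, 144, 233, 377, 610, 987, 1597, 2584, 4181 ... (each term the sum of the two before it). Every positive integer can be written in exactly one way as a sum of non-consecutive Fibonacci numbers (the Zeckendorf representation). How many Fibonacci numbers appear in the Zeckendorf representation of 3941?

7

3941: greatest Fibonacci not exceeding it is 2584, leaving 1357
1357: greatest Fibonacci not exceeding it is 987, leaving 370
370: greatest Fibonacci not exceeding it is 233, leaving 137
137: greatest Fibonacci not exceeding it is 89, leaving 48
48: greatest Fibonacci not exceeding it is 34, leaving 14
14: greatest Fibonacci not exceeding it is 13, leaving 1
1: greatest Fibonacci not exceeding it is 1, leaving 0
3941 = 2584 + 987 + 233 + 89 + 34 + 13 + 1, which has 7 terms.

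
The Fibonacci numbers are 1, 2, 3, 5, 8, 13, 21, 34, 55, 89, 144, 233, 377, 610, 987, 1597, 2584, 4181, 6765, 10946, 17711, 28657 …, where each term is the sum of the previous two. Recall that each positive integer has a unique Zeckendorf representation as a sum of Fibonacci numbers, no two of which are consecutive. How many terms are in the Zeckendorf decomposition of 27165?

6

Greedy algorithm:
27165: greatest Fibonacci not exceeding it is 17711, leaving 9454
9454: greatest Fibonacci not exceeding it is 6765, leaving 2689
2689: greatest Fibonacci not exceeding it is 2584, leaving 105
105: greatest Fibonacci not exceeding it is 89, leaving 16
16: greatest Fibonacci not exceeding it is 13, leaving 3
3: greatest Fibonacci not exceeding it is 3, leaving 0
27165 = 17711 + 6765 + 2584 + 89 + 13 + 3, which has 6 terms.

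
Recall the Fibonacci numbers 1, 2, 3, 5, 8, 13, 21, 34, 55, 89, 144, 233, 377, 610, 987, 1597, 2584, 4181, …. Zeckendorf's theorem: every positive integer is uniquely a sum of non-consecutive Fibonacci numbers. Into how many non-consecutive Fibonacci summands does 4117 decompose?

Greedily peel off the largest Fibonacci term at each step:
2584 ≤ 4117 < 4181, so take 2584; remainder 1533
987 ≤ 1533 < 1597, so take 987; remainder 546
377 ≤ 546 < 610, so take 377; remainder 169
144 ≤ 169 < 233, so take 144; remainder 25
21 ≤ 25 < 34, so take 21; remainder 4
3 ≤ 4 < 5, so take 3; remainder 1
1 ≤ 1 < 2, so take 1; remainder 0
4117 = 2584 + 987 + 377 + 144 + 21 + 3 + 1, which has 7 terms.

7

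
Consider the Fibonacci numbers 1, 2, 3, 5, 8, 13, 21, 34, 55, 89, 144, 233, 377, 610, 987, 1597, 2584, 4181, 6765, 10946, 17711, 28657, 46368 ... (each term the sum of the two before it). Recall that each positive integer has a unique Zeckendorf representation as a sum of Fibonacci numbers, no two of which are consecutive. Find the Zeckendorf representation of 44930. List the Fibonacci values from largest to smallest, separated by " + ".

subtract 28657 from 44930: 16273 remains
subtract 10946 from 16273: 5327 remains
subtract 4181 from 5327: 1146 remains
subtract 987 from 1146: 159 remains
subtract 144 from 159: 15 remains
subtract 13 from 15: 2 remains
subtract 2 from 2: 0 remains
So 44930 = 28657 + 10946 + 4181 + 987 + 144 + 13 + 2, with no two terms consecutive in the sequence.

28657 + 10946 + 4181 + 987 + 144 + 13 + 2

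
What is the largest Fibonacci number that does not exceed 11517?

10946 ≤ 11517 < 17711, so the largest Fibonacci number not exceeding 11517 is 10946.

10946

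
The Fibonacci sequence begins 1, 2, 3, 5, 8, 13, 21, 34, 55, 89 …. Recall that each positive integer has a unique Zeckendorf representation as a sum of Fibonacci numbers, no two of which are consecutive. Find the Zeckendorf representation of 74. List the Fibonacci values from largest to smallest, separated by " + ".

Greedily peel off the largest Fibonacci term at each step:
74: greatest Fibonacci not exceeding it is 55, leaving 19
19: greatest Fibonacci not exceeding it is 13, leaving 6
6: greatest Fibonacci not exceeding it is 5, leaving 1
1: greatest Fibonacci not exceeding it is 1, leaving 0
So 74 = 55 + 13 + 5 + 1, with no two terms consecutive in the sequence.

55 + 13 + 5 + 1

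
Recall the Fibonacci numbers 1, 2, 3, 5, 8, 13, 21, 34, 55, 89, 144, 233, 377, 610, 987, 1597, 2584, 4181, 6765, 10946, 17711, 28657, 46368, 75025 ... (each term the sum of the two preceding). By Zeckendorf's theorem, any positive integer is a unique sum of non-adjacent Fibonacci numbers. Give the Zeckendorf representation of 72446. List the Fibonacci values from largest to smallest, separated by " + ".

46368 + 17711 + 6765 + 1597 + 5

take 46368 (≤ 72446); 72446 − 46368 = 26078
take 17711 (≤ 26078); 26078 − 17711 = 8367
take 6765 (≤ 8367); 8367 − 6765 = 1602
take 1597 (≤ 1602); 1602 − 1597 = 5
take 5 (≤ 5); 5 − 5 = 0
So 72446 = 46368 + 17711 + 6765 + 1597 + 5, with no two terms consecutive in the sequence.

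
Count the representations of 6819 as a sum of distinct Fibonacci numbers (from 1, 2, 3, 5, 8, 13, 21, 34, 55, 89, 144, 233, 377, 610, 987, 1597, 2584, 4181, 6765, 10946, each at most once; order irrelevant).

6

Each representation comes from the Zeckendorf form by replacing some F_k with F_{k−1} + F_{k−2} where possible.
6819 = 6765+34+13+5+2 = 4181+2584+34+13+5+2 = 4181+1597+987+34+13+5+2 = 4181+1597+610+377+34+13+5+2 = 4181+1597+610+233+144+34+13+5+2 = … (1 more), for 6 in all.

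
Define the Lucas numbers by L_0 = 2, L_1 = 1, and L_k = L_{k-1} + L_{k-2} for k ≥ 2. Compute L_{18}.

Iterating the recurrence up to L_{13} = 521 and L_{12} = 322:
L_{14} = L_{13} + L_{12} = 521 + 322 = 843
L_{15} = L_{14} + L_{13} = 843 + 521 = 1364
L_{16} = L_{15} + L_{14} = 1364 + 843 = 2207
L_{17} = L_{16} + L_{15} = 2207 + 1364 = 3571
L_{18} = L_{17} + L_{16} = 3571 + 2207 = 5778

5778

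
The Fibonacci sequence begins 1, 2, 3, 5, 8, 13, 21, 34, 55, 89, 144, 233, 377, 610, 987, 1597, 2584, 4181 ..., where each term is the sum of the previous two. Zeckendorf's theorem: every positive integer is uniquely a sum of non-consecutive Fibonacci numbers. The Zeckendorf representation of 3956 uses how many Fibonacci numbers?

2584 ≤ 3956 < 4181, so take 2584; remainder 1372
987 ≤ 1372 < 1597, so take 987; remainder 385
377 ≤ 385 < 610, so take 377; remainder 8
8 ≤ 8 < 13, so take 8; remainder 0
3956 = 2584 + 987 + 377 + 8, which has 4 terms.

4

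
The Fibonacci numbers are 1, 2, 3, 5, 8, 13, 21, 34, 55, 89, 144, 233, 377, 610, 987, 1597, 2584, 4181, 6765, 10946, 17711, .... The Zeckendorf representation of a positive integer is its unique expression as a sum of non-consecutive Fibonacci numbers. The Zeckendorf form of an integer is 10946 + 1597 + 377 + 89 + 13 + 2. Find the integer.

10946 + 1597 + 377 + 89 + 13 + 2 = 13024.

13024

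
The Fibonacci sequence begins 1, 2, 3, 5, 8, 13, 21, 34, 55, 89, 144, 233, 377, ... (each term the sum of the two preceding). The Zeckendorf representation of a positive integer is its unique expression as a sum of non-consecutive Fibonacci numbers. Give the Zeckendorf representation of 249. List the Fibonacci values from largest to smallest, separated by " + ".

Repeatedly subtract the largest Fibonacci number that fits:
249: greatest Fibonacci not exceeding it is 233, leaving 16
16: greatest Fibonacci not exceeding it is 13, leaving 3
3: greatest Fibonacci not exceeding it is 3, leaving 0
So 249 = 233 + 13 + 3, with no two terms consecutive in the sequence.

233 + 13 + 3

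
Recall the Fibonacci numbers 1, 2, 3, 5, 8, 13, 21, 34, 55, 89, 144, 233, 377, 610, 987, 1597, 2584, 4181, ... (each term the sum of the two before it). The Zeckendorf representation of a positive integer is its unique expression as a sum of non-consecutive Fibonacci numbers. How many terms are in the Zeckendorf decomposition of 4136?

Greedily peel off the largest Fibonacci term at each step:
largest Fibonacci ≤ 4136 is 2584; 4136 − 2584 = 1552
largest Fibonacci ≤ 1552 is 987; 1552 − 987 = 565
largest Fibonacci ≤ 565 is 377; 565 − 377 = 188
largest Fibonacci ≤ 188 is 144; 188 − 144 = 44
largest Fibonacci ≤ 44 is 34; 44 − 34 = 10
largest Fibonacci ≤ 10 is 8; 10 − 8 = 2
largest Fibonacci ≤ 2 is 2; 2 − 2 = 0
4136 = 2584 + 987 + 377 + 144 + 34 + 8 + 2, which has 7 terms.

7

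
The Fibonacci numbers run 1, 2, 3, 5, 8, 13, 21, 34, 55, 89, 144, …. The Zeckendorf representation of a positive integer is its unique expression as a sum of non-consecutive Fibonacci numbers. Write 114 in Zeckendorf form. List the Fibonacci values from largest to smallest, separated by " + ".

89 + 21 + 3 + 1

Repeatedly subtract the largest Fibonacci number that fits:
take 89 (≤ 114); 114 − 89 = 25
take 21 (≤ 25); 25 − 21 = 4
take 3 (≤ 4); 4 − 3 = 1
take 1 (≤ 1); 1 − 1 = 0
So 114 = 89 + 21 + 3 + 1, with no two terms consecutive in the sequence.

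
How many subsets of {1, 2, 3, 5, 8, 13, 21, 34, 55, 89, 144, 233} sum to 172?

Starting from the Zeckendorf form and repeatedly splitting a term F_k into F_{k−1} + F_{k−2} (when neither is already used) reaches every representation.
172 = 144+21+5+2 = 144+13+8+5+2 = 89+55+21+5+2 = 89+55+13+8+5+2 = … (1 more), for 5 in all.

5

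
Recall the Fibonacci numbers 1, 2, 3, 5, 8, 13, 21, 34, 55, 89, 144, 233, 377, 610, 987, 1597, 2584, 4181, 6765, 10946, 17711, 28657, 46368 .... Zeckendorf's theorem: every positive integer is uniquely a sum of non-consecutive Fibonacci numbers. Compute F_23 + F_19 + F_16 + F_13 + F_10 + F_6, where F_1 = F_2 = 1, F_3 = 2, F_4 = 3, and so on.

F_23 + F_19 + F_16 + F_13 + F_10 + F_6 = 28657 + 4181 + 987 + 233 + 55 + 8 = 34121.

34121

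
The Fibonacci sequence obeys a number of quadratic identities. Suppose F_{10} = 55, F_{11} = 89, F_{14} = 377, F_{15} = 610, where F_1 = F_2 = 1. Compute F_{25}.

75025

By the addition formula F_{m+n} = F_m F_{n+1} + F_{m−1} F_n with m=15, n=10: F_{25} = 610·89 + 377·55 = 54290 + 20735 = 75025.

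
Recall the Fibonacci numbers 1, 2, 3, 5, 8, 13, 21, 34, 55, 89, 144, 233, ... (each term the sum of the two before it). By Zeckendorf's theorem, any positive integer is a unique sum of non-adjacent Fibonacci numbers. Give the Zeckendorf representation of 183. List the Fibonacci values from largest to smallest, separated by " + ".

Greedy algorithm:
183 − 144 = 39
39 − 34 = 5
5 − 5 = 0
So 183 = 144 + 34 + 5, with no two terms consecutive in the sequence.

144 + 34 + 5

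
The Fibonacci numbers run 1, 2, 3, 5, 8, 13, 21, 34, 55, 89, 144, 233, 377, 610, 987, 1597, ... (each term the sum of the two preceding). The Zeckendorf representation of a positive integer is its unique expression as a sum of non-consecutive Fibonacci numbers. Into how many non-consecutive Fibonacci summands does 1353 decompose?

Greedy algorithm:
subtract 987 from 1353: 366 remains
subtract 233 from 366: 133 remains
subtract 89 from 133: 44 remains
subtract 34 from 44: 10 remains
subtract 8 from 10: 2 remains
subtract 2 from 2: 0 remains
1353 = 987 + 233 + 89 + 34 + 8 + 2, which has 6 terms.

6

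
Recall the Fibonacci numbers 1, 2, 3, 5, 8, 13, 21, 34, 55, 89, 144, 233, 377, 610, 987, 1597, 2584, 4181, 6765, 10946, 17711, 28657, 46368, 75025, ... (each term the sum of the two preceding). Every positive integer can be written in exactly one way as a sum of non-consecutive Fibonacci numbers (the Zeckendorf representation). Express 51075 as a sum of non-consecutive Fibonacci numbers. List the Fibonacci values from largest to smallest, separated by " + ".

largest Fibonacci ≤ 51075 is 46368; 51075 − 46368 = 4707
largest Fibonacci ≤ 4707 is 4181; 4707 − 4181 = 526
largest Fibonacci ≤ 526 is 377; 526 − 377 = 149
largest Fibonacci ≤ 149 is 144; 149 − 144 = 5
largest Fibonacci ≤ 5 is 5; 5 − 5 = 0
So 51075 = 46368 + 4181 + 377 + 144 + 5, with no two terms consecutive in the sequence.

46368 + 4181 + 377 + 144 + 5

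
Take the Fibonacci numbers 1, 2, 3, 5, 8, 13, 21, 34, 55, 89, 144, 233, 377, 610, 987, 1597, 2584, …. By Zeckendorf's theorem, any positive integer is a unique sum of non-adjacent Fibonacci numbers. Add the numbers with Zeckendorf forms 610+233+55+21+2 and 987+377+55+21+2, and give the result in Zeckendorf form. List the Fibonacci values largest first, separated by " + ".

1597 + 610 + 144 + 8 + 3 + 1

The two numbers are 921 and 1442, so their sum is 2363.
Repeatedly subtract the largest Fibonacci number that fits:
largest Fibonacci ≤ 2363 is 1597; 2363 − 1597 = 766
largest Fibonacci ≤ 766 is 610; 766 − 610 = 156
largest Fibonacci ≤ 156 is 144; 156 − 144 = 12
largest Fibonacci ≤ 12 is 8; 12 − 8 = 4
largest Fibonacci ≤ 4 is 3; 4 − 3 = 1
largest Fibonacci ≤ 1 is 1; 1 − 1 = 0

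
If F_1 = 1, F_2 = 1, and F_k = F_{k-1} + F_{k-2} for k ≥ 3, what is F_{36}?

Iterating the recurrence up to F_{28} = 317811 and F_{27} = 196418:
F_{29} = F_{28} + F_{27} = 317811 + 196418 = 514229
F_{30} = F_{29} + F_{28} = 514229 + 317811 = 832040
F_{31} = F_{30} + F_{29} = 832040 + 514229 = 1346269
F_{32} = F_{31} + F_{30} = 1346269 + 832040 = 2178309
F_{33} = F_{32} + F_{31} = 2178309 + 1346269 = 3524578
F_{34} = F_{33} + F_{32} = 3524578 + 2178309 = 5702887
F_{35} = F_{34} + F_{33} = 5702887 + 3524578 = 9227465
F_{36} = F_{35} + F_{34} = 9227465 + 5702887 = 14930352

14930352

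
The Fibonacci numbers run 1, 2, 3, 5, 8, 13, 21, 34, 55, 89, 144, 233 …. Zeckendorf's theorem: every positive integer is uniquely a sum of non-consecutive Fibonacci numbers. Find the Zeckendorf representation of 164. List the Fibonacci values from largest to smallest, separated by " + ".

144 + 13 + 5 + 2

Greedy algorithm:
164 − 144 = 20
20 − 13 = 7
7 − 5 = 2
2 − 2 = 0
So 164 = 144 + 13 + 5 + 2, with no two terms consecutive in the sequence.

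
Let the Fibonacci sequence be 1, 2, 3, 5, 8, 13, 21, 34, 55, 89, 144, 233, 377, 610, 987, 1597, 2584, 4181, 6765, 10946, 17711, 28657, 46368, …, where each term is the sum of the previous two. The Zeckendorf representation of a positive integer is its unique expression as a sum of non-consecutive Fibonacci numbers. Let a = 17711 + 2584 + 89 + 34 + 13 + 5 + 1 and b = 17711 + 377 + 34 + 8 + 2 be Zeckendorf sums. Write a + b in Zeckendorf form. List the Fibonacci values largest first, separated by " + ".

The two numbers are 20437 and 18132, so their sum is 38569.
largest Fibonacci ≤ 38569 is 28657; 38569 − 28657 = 9912
largest Fibonacci ≤ 9912 is 6765; 9912 − 6765 = 3147
largest Fibonacci ≤ 3147 is 2584; 3147 − 2584 = 563
largest Fibonacci ≤ 563 is 377; 563 − 377 = 186
largest Fibonacci ≤ 186 is 144; 186 − 144 = 42
largest Fibonacci ≤ 42 is 34; 42 − 34 = 8
largest Fibonacci ≤ 8 is 8; 8 − 8 = 0

28657 + 6765 + 2584 + 377 + 144 + 34 + 8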